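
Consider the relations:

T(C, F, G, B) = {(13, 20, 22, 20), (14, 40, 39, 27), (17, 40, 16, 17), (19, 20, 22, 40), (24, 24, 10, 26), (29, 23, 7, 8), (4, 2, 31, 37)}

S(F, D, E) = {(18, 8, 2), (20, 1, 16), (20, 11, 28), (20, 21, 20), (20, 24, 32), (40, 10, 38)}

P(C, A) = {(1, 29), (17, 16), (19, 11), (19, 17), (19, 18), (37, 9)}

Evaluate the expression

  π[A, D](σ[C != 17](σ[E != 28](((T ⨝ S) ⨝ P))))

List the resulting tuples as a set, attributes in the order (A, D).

{(11, 1), (11, 21), (11, 24), (17, 1), (17, 21), (17, 24), (18, 1), (18, 21), (18, 24)}

Natural join on F: {(13, 20, 22, 20, 1, 16), (13, 20, 22, 20, 11, 28), (13, 20, 22, 20, 21, 20), (13, 20, 22, 20, 24, 32), (14, 40, 39, 27, 10, 38), (17, 40, 16, 17, 10, 38), (19, 20, 22, 40, 1, 16), (19, 20, 22, 40, 11, 28), (19, 20, 22, 40, 21, 20), (19, 20, 22, 40, 24, 32)}
Natural join on C: {(17, 40, 16, 17, 10, 38, 16), (19, 20, 22, 40, 1, 16, 11), (19, 20, 22, 40, 1, 16, 17), (19, 20, 22, 40, 1, 16, 18), (19, 20, 22, 40, 11, 28, 11), (19, 20, 22, 40, 11, 28, 17), (19, 20, 22, 40, 11, 28, 18), (19, 20, 22, 40, 21, 20, 11), (19, 20, 22, 40, 21, 20, 17), (19, 20, 22, 40, 21, 20, 18), (19, 20, 22, 40, 24, 32, 11), (19, 20, 22, 40, 24, 32, 17), (19, 20, 22, 40, 24, 32, 18)}
Apply σ_{E != 28}; surviving tuples: {(17, 40, 16, 17, 10, 38, 16), (19, 20, 22, 40, 1, 16, 11), (19, 20, 22, 40, 1, 16, 17), (19, 20, 22, 40, 1, 16, 18), (19, 20, 22, 40, 21, 20, 11), (19, 20, 22, 40, 21, 20, 17), (19, 20, 22, 40, 21, 20, 18), (19, 20, 22, 40, 24, 32, 11), (19, 20, 22, 40, 24, 32, 17), (19, 20, 22, 40, 24, 32, 18)}
Apply σ_{C != 17}; surviving tuples: {(19, 20, 22, 40, 1, 16, 11), (19, 20, 22, 40, 1, 16, 17), (19, 20, 22, 40, 1, 16, 18), (19, 20, 22, 40, 21, 20, 11), (19, 20, 22, 40, 21, 20, 17), (19, 20, 22, 40, 21, 20, 18), (19, 20, 22, 40, 24, 32, 11), (19, 20, 22, 40, 24, 32, 17), (19, 20, 22, 40, 24, 32, 18)}
π[A, D]: project onto (A, D) → {(11, 1), (11, 21), (11, 24), (17, 1), (17, 21), (17, 24), (18, 1), (18, 21), (18, 24)}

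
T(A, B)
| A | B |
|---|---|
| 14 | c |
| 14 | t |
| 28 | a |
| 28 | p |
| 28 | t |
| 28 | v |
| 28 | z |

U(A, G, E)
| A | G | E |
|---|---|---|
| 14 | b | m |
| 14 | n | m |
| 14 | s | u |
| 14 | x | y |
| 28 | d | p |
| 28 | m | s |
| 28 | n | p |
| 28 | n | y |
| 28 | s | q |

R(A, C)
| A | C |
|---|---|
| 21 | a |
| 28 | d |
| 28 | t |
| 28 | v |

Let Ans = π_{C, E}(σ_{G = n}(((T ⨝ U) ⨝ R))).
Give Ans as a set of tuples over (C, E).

{(d, p), (d, y), (t, p), (t, y), (v, p), (v, y)}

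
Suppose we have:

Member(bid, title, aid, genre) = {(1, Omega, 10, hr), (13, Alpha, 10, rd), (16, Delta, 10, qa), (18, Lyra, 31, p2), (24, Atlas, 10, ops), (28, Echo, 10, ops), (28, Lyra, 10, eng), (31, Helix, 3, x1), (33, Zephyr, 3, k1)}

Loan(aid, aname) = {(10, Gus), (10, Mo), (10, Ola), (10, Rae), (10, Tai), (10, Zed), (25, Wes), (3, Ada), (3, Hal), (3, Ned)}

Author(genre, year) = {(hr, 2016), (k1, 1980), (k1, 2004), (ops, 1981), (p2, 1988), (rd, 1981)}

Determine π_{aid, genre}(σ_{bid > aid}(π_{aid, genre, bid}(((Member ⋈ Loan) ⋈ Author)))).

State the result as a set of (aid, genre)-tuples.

{(10, ops), (10, rd), (3, k1)}

Natural join on aid: {(1, Omega, 10, hr, Gus), (1, Omega, 10, hr, Mo), (1, Omega, 10, hr, Ola), (1, Omega, 10, hr, Rae), (1, Omega, 10, hr, Tai), (1, Omega, 10, hr, Zed), (13, Alpha, 10, rd, Gus), (13, Alpha, 10, rd, Mo), (13, Alpha, 10, rd, Ola), (13, Alpha, 10, rd, Rae), (13, Alpha, 10, rd, Tai), (13, Alpha, 10, rd, Zed), (16, Delta, 10, qa, Gus), (16, Delta, 10, qa, Mo), (16, Delta, 10, qa, Ola), (16, Delta, 10, qa, Rae), (16, Delta, 10, qa, Tai), (16, Delta, 10, qa, Zed), (24, Atlas, 10, ops, Gus), (24, Atlas, 10, ops, Mo), (24, Atlas, 10, ops, Ola), (24, Atlas, 10, ops, Rae), (24, Atlas, 10, ops, Tai), (24, Atlas, 10, ops, Zed), (28, Echo, 10, ops, Gus), (28, Echo, 10, ops, Mo), (28, Echo, 10, ops, Ola), (28, Echo, 10, ops, Rae), (28, Echo, 10, ops, Tai), (28, Echo, 10, ops, Zed), (28, Lyra, 10, eng, Gus), (28, Lyra, 10, eng, Mo), (28, Lyra, 10, eng, Ola), (28, Lyra, 10, eng, Rae), (28, Lyra, 10, eng, Tai), (28, Lyra, 10, eng, Zed), (31, Helix, 3, x1, Ada), (31, Helix, 3, x1, Hal), (31, Helix, 3, x1, Ned), (33, Zephyr, 3, k1, Ada), (33, Zephyr, 3, k1, Hal), (33, Zephyr, 3, k1, Ned)}
Natural join on genre: {(1, Omega, 10, hr, Gus, 2016), (1, Omega, 10, hr, Mo, 2016), (1, Omega, 10, hr, Ola, 2016), (1, Omega, 10, hr, Rae, 2016), (1, Omega, 10, hr, Tai, 2016), (1, Omega, 10, hr, Zed, 2016), (13, Alpha, 10, rd, Gus, 1981), (13, Alpha, 10, rd, Mo, 1981), (13, Alpha, 10, rd, Ola, 1981), (13, Alpha, 10, rd, Rae, 1981), (13, Alpha, 10, rd, Tai, 1981), (13, Alpha, 10, rd, Zed, 1981), (24, Atlas, 10, ops, Gus, 1981), (24, Atlas, 10, ops, Mo, 1981), (24, Atlas, 10, ops, Ola, 1981), (24, Atlas, 10, ops, Rae, 1981), (24, Atlas, 10, ops, Tai, 1981), (24, Atlas, 10, ops, Zed, 1981), (28, Echo, 10, ops, Gus, 1981), (28, Echo, 10, ops, Mo, 1981), (28, Echo, 10, ops, Ola, 1981), (28, Echo, 10, ops, Rae, 1981), (28, Echo, 10, ops, Tai, 1981), (28, Echo, 10, ops, Zed, 1981), (33, Zephyr, 3, k1, Ada, 1980), (33, Zephyr, 3, k1, Ada, 2004), (33, Zephyr, 3, k1, Hal, 1980), (33, Zephyr, 3, k1, Hal, 2004), (33, Zephyr, 3, k1, Ned, 1980), (33, Zephyr, 3, k1, Ned, 2004)}
Projecting to aid, genre, bid (25 duplicate(s) eliminated): {(10, hr, 1), (10, ops, 24), (10, ops, 28), (10, rd, 13), (3, k1, 33)}
Selection bid > aid: {(10, ops, 24), (10, ops, 28), (10, rd, 13), (3, k1, 33)}
Projecting to aid, genre (1 duplicate(s) eliminated): {(10, ops), (10, rd), (3, k1)}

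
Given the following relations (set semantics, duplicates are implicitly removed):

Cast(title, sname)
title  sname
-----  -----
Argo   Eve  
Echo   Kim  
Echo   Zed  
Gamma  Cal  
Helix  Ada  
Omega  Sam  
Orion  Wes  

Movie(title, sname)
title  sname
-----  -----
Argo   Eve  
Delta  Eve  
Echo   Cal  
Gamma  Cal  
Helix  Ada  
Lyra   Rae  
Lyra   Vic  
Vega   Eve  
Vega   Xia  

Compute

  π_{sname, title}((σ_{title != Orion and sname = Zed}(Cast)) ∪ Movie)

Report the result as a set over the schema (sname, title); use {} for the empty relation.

σ[title != Orion and sname = Zed]: keep tuples satisfying title != Orion and sname = Zed → {(Echo, Zed)}
Union: {(Echo, Zed)} with {(Argo, Eve), (Delta, Eve), (Echo, Cal), (Gamma, Cal), (Helix, Ada), (Lyra, Rae), (Lyra, Vic), (Vega, Eve), (Vega, Xia)} → {(Argo, Eve), (Delta, Eve), (Echo, Cal), (Echo, Zed), (Gamma, Cal), (Helix, Ada), (Lyra, Rae), (Lyra, Vic), (Vega, Eve), (Vega, Xia)}
Keep only column(s) sname, title: {(Ada, Helix), (Cal, Echo), (Cal, Gamma), (Eve, Argo), (Eve, Delta), (Eve, Vega), (Rae, Lyra), (Vic, Lyra), (Xia, Vega), (Zed, Echo)}

{(Ada, Helix), (Cal, Echo), (Cal, Gamma), (Eve, Argo), (Eve, Delta), (Eve, Vega), (Rae, Lyra), (Vic, Lyra), (Xia, Vega), (Zed, Echo)}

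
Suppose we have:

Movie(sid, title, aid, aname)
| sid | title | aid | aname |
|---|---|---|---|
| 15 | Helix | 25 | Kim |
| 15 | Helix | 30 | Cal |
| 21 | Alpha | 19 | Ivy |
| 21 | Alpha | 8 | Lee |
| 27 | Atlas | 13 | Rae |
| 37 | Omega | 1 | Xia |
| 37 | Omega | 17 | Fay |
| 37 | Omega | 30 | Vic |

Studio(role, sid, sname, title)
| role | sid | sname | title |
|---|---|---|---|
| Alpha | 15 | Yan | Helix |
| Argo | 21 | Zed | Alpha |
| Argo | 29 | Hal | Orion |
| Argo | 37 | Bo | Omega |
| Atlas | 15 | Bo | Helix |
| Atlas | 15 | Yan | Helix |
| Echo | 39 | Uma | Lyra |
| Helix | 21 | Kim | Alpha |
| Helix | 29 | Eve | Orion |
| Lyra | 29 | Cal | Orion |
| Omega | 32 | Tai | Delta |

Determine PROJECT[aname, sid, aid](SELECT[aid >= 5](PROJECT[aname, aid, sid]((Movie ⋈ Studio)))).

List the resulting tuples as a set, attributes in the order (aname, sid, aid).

{(Cal, 15, 30), (Fay, 37, 17), (Ivy, 21, 19), (Kim, 15, 25), (Lee, 21, 8), (Vic, 37, 30)}

Natural join on sid, title: {(15, Helix, 25, Kim, Alpha, Yan), (15, Helix, 25, Kim, Atlas, Bo), (15, Helix, 25, Kim, Atlas, Yan), (15, Helix, 30, Cal, Alpha, Yan), (15, Helix, 30, Cal, Atlas, Bo), (15, Helix, 30, Cal, Atlas, Yan), (21, Alpha, 19, Ivy, Argo, Zed), (21, Alpha, 19, Ivy, Helix, Kim), (21, Alpha, 8, Lee, Argo, Zed), (21, Alpha, 8, Lee, Helix, Kim), (37, Omega, 1, Xia, Argo, Bo), (37, Omega, 17, Fay, Argo, Bo), (37, Omega, 30, Vic, Argo, Bo)}
Projecting to aname, aid, sid (6 duplicate(s) eliminated): {(Cal, 30, 15), (Fay, 17, 37), (Ivy, 19, 21), (Kim, 25, 15), (Lee, 8, 21), (Vic, 30, 37), (Xia, 1, 37)}
Apply σ_{aid >= 5}; surviving tuples: {(Cal, 30, 15), (Fay, 17, 37), (Ivy, 19, 21), (Kim, 25, 15), (Lee, 8, 21), (Vic, 30, 37)}
Projecting to aname, sid, aid: {(Cal, 15, 30), (Fay, 37, 17), (Ivy, 21, 19), (Kim, 15, 25), (Lee, 21, 8), (Vic, 37, 30)}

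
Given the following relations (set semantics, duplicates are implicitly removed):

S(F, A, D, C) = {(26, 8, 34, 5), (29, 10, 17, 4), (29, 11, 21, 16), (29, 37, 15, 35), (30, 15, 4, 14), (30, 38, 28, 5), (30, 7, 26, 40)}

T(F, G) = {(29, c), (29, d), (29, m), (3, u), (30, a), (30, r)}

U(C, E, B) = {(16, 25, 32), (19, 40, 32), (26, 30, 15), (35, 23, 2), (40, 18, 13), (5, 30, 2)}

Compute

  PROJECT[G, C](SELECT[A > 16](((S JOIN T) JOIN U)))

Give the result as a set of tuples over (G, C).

{(a, 5), (c, 35), (d, 35), (m, 35), (r, 5)}

Joining S and T on F yields {(29, 10, 17, 4, c), (29, 10, 17, 4, d), (29, 10, 17, 4, m), (29, 11, 21, 16, c), (29, 11, 21, 16, d), (29, 11, 21, 16, m), (29, 37, 15, 35, c), (29, 37, 15, 35, d), (29, 37, 15, 35, m), (30, 15, 4, 14, a), (30, 15, 4, 14, r), (30, 38, 28, 5, a), (30, 38, 28, 5, r), (30, 7, 26, 40, a), (30, 7, 26, 40, r)}.
Joining (S JOIN T) and U on C yields {(29, 11, 21, 16, c, 25, 32), (29, 11, 21, 16, d, 25, 32), (29, 11, 21, 16, m, 25, 32), (29, 37, 15, 35, c, 23, 2), (29, 37, 15, 35, d, 23, 2), (29, 37, 15, 35, m, 23, 2), (30, 38, 28, 5, a, 30, 2), (30, 38, 28, 5, r, 30, 2), (30, 7, 26, 40, a, 18, 13), (30, 7, 26, 40, r, 18, 13)}.
σ[A > 16]: keep tuples satisfying A > 16 → {(29, 37, 15, 35, c, 23, 2), (29, 37, 15, 35, d, 23, 2), (29, 37, 15, 35, m, 23, 2), (30, 38, 28, 5, a, 30, 2), (30, 38, 28, 5, r, 30, 2)}
π_{G, C} gives {(a, 5), (c, 35), (d, 35), (m, 35), (r, 5)}.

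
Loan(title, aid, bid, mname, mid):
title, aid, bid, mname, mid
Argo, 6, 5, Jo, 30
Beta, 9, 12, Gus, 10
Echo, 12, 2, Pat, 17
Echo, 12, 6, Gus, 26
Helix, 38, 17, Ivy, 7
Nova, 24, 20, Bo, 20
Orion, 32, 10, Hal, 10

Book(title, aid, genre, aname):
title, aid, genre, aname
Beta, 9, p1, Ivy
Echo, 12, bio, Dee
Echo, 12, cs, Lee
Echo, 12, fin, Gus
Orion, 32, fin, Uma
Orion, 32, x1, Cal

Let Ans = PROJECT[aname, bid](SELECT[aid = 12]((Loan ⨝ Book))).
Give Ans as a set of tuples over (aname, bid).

{(Dee, 2), (Dee, 6), (Gus, 2), (Gus, 6), (Lee, 2), (Lee, 6)}

Natural join on title, aid: {(Beta, 9, 12, Gus, 10, p1, Ivy), (Echo, 12, 2, Pat, 17, bio, Dee), (Echo, 12, 2, Pat, 17, cs, Lee), (Echo, 12, 2, Pat, 17, fin, Gus), (Echo, 12, 6, Gus, 26, bio, Dee), (Echo, 12, 6, Gus, 26, cs, Lee), (Echo, 12, 6, Gus, 26, fin, Gus), (Orion, 32, 10, Hal, 10, fin, Uma), (Orion, 32, 10, Hal, 10, x1, Cal)}
Filtering on aid = 12 leaves {(Echo, 12, 2, Pat, 17, bio, Dee), (Echo, 12, 2, Pat, 17, cs, Lee), (Echo, 12, 2, Pat, 17, fin, Gus), (Echo, 12, 6, Gus, 26, bio, Dee), (Echo, 12, 6, Gus, 26, cs, Lee), (Echo, 12, 6, Gus, 26, fin, Gus)}.
π[aname, bid]: project onto (aname, bid) → {(Dee, 2), (Dee, 6), (Gus, 2), (Gus, 6), (Lee, 2), (Lee, 6)}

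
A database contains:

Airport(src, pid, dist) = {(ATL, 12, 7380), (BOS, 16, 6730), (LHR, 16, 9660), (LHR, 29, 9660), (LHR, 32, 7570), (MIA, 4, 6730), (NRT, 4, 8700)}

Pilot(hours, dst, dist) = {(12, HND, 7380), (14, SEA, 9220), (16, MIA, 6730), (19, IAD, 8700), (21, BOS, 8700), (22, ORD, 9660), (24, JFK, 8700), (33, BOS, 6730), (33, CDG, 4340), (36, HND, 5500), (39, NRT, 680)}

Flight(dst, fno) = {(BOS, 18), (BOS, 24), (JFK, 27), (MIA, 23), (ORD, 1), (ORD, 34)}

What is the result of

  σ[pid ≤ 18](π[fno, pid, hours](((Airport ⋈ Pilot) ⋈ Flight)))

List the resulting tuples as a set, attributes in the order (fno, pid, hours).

{(1, 16, 22), (18, 16, 33), (18, 4, 21), (18, 4, 33), (23, 16, 16), (23, 4, 16), (24, 16, 33), (24, 4, 21), (24, 4, 33), (27, 4, 24), (34, 16, 22)}

Joining Airport and Pilot on dist yields {(ATL, 12, 7380, 12, HND), (BOS, 16, 6730, 16, MIA), (BOS, 16, 6730, 33, BOS), (LHR, 16, 9660, 22, ORD), (LHR, 29, 9660, 22, ORD), (MIA, 4, 6730, 16, MIA), (MIA, 4, 6730, 33, BOS), (NRT, 4, 8700, 19, IAD), (NRT, 4, 8700, 21, BOS), (NRT, 4, 8700, 24, JFK)}.
Joining (Airport ⋈ Pilot) and Flight on dst yields {(BOS, 16, 6730, 16, MIA, 23), (BOS, 16, 6730, 33, BOS, 18), (BOS, 16, 6730, 33, BOS, 24), (LHR, 16, 9660, 22, ORD, 1), (LHR, 16, 9660, 22, ORD, 34), (LHR, 29, 9660, 22, ORD, 1), (LHR, 29, 9660, 22, ORD, 34), (MIA, 4, 6730, 16, MIA, 23), (MIA, 4, 6730, 33, BOS, 18), (MIA, 4, 6730, 33, BOS, 24), (NRT, 4, 8700, 21, BOS, 18), (NRT, 4, 8700, 21, BOS, 24), (NRT, 4, 8700, 24, JFK, 27)}.
π_{fno, pid, hours} gives {(1, 16, 22), (1, 29, 22), (18, 16, 33), (18, 4, 21), (18, 4, 33), (23, 16, 16), (23, 4, 16), (24, 16, 33), (24, 4, 21), (24, 4, 33), (27, 4, 24), (34, 16, 22), (34, 29, 22)}.
Filtering on pid ≤ 18 leaves {(1, 16, 22), (18, 16, 33), (18, 4, 21), (18, 4, 33), (23, 16, 16), (23, 4, 16), (24, 16, 33), (24, 4, 21), (24, 4, 33), (27, 4, 24), (34, 16, 22)}.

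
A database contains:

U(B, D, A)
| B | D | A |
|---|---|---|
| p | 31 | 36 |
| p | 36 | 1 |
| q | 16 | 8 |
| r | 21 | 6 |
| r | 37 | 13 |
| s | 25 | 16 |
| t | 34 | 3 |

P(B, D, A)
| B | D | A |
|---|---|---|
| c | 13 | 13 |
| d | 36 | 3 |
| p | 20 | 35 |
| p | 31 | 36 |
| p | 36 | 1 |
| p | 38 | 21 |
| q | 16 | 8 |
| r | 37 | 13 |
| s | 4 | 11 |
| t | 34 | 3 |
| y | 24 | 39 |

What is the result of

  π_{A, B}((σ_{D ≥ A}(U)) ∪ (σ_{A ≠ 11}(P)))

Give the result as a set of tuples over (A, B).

Apply σ_{D ≥ A}; surviving tuples: {(p, 36, 1), (q, 16, 8), (r, 21, 6), (r, 37, 13), (s, 25, 16), (t, 34, 3)}
Apply σ_{A ≠ 11}; surviving tuples: {(c, 13, 13), (d, 36, 3), (p, 20, 35), (p, 31, 36), (p, 36, 1), (p, 38, 21), (q, 16, 8), (r, 37, 13), (t, 34, 3), (y, 24, 39)}
Set union of the two operands is {(c, 13, 13), (d, 36, 3), (p, 20, 35), (p, 31, 36), (p, 36, 1), (p, 38, 21), (q, 16, 8), (r, 21, 6), (r, 37, 13), (s, 25, 16), (t, 34, 3), (y, 24, 39)}.
π[A, B]: project onto (A, B) → {(1, p), (13, c), (13, r), (16, s), (21, p), (3, d), (3, t), (35, p), (36, p), (39, y), (6, r), (8, q)}

{(1, p), (13, c), (13, r), (16, s), (21, p), (3, d), (3, t), (35, p), (36, p), (39, y), (6, r), (8, q)}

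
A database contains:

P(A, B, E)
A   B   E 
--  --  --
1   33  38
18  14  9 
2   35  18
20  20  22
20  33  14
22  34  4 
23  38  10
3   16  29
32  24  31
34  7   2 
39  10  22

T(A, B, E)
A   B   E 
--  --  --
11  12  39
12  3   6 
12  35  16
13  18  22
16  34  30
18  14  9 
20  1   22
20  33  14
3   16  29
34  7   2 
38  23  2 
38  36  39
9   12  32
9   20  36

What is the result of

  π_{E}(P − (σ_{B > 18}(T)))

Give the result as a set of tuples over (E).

{10, 18, 2, 22, 29, 31, 38, 4, 9}

Filtering on B > 18 leaves {(12, 35, 16), (16, 34, 30), (20, 33, 14), (38, 23, 2), (38, 36, 39), (9, 20, 36)}.
Taking the difference: {(1, 33, 38), (18, 14, 9), (2, 35, 18), (20, 20, 22), (22, 34, 4), (23, 38, 10), (3, 16, 29), (32, 24, 31), (34, 7, 2), (39, 10, 22)}
π[E]: project onto (E) (1 duplicate(s) eliminated) → {10, 18, 2, 22, 29, 31, 38, 4, 9}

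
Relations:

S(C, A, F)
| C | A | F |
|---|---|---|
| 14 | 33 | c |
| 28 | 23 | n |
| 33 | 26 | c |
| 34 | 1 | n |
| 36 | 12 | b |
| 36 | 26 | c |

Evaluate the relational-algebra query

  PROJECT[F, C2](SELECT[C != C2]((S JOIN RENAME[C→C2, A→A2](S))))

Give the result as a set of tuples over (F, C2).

ρ[C→C2, A→A2]: schema becomes (C2, A2, F); tuples unchanged.
Natural join on F: {(14, 33, c, 14, 33), (14, 33, c, 33, 26), (14, 33, c, 36, 26), (28, 23, n, 28, 23), (28, 23, n, 34, 1), (33, 26, c, 14, 33), (33, 26, c, 33, 26), (33, 26, c, 36, 26), (34, 1, n, 28, 23), (34, 1, n, 34, 1), (36, 12, b, 36, 12), (36, 26, c, 14, 33), (36, 26, c, 33, 26), (36, 26, c, 36, 26)}
Selection C != C2: {(14, 33, c, 33, 26), (14, 33, c, 36, 26), (28, 23, n, 34, 1), (33, 26, c, 14, 33), (33, 26, c, 36, 26), (34, 1, n, 28, 23), (36, 26, c, 14, 33), (36, 26, c, 33, 26)}
π_{F, C2} gives {(c, 14), (c, 33), (c, 36), (n, 28), (n, 34)} (3 duplicate(s) eliminated).

{(c, 14), (c, 33), (c, 36), (n, 28), (n, 34)}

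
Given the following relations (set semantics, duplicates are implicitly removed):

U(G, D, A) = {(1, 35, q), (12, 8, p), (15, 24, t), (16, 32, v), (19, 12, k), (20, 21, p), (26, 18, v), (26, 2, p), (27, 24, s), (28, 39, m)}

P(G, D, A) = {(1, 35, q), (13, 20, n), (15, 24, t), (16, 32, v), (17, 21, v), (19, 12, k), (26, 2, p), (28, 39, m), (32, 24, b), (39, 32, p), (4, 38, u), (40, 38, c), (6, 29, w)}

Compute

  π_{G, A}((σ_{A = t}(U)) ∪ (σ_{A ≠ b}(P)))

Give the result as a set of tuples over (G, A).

{(1, q), (13, n), (15, t), (16, v), (17, v), (19, k), (26, p), (28, m), (39, p), (4, u), (40, c), (6, w)}

Selection A = t: {(15, 24, t)}
Selection A ≠ b: {(1, 35, q), (13, 20, n), (15, 24, t), (16, 32, v), (17, 21, v), (19, 12, k), (26, 2, p), (28, 39, m), (39, 32, p), (4, 38, u), (40, 38, c), (6, 29, w)}
Set union of the two operands is {(1, 35, q), (13, 20, n), (15, 24, t), (16, 32, v), (17, 21, v), (19, 12, k), (26, 2, p), (28, 39, m), (39, 32, p), (4, 38, u), (40, 38, c), (6, 29, w)}.
Keep only column(s) G, A: {(1, q), (13, n), (15, t), (16, v), (17, v), (19, k), (26, p), (28, m), (39, p), (4, u), (40, c), (6, w)}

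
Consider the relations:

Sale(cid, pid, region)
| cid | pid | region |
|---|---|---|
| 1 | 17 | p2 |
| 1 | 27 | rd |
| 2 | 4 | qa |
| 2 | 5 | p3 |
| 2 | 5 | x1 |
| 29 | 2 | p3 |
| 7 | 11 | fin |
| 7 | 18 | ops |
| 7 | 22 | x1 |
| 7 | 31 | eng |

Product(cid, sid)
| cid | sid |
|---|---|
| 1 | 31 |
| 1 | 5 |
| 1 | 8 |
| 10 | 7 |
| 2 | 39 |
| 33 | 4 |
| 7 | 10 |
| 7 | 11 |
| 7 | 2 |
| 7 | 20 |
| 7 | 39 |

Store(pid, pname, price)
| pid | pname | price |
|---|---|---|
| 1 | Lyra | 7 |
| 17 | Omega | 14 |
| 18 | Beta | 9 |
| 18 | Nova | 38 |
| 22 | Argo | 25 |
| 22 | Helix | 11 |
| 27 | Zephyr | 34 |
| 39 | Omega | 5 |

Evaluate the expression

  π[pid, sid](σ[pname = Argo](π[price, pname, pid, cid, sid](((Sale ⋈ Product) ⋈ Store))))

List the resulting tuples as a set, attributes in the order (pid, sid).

Natural join on cid: {(1, 17, p2, 31), (1, 17, p2, 5), (1, 17, p2, 8), (1, 27, rd, 31), (1, 27, rd, 5), (1, 27, rd, 8), (2, 4, qa, 39), (2, 5, p3, 39), (2, 5, x1, 39), (7, 11, fin, 10), (7, 11, fin, 11), (7, 11, fin, 2), (7, 11, fin, 20), (7, 11, fin, 39), (7, 18, ops, 10), (7, 18, ops, 11), (7, 18, ops, 2), (7, 18, ops, 20), (7, 18, ops, 39), (7, 22, x1, 10), (7, 22, x1, 11), (7, 22, x1, 2), (7, 22, x1, 20), (7, 22, x1, 39), (7, 31, eng, 10), (7, 31, eng, 11), (7, 31, eng, 2), (7, 31, eng, 20), (7, 31, eng, 39)}
Natural join on pid: {(1, 17, p2, 31, Omega, 14), (1, 17, p2, 5, Omega, 14), (1, 17, p2, 8, Omega, 14), (1, 27, rd, 31, Zephyr, 34), (1, 27, rd, 5, Zephyr, 34), (1, 27, rd, 8, Zephyr, 34), (7, 18, ops, 10, Beta, 9), (7, 18, ops, 10, Nova, 38), (7, 18, ops, 11, Beta, 9), (7, 18, ops, 11, Nova, 38), (7, 18, ops, 2, Beta, 9), (7, 18, ops, 2, Nova, 38), (7, 18, ops, 20, Beta, 9), (7, 18, ops, 20, Nova, 38), (7, 18, ops, 39, Beta, 9), (7, 18, ops, 39, Nova, 38), (7, 22, x1, 10, Argo, 25), (7, 22, x1, 10, Helix, 11), (7, 22, x1, 11, Argo, 25), (7, 22, x1, 11, Helix, 11), (7, 22, x1, 2, Argo, 25), (7, 22, x1, 2, Helix, 11), (7, 22, x1, 20, Argo, 25), (7, 22, x1, 20, Helix, 11), (7, 22, x1, 39, Argo, 25), (7, 22, x1, 39, Helix, 11)}
π_{price, pname, pid, cid, sid} gives {(11, Helix, 22, 7, 10), (11, Helix, 22, 7, 11), (11, Helix, 22, 7, 2), (11, Helix, 22, 7, 20), (11, Helix, 22, 7, 39), (14, Omega, 17, 1, 31), (14, Omega, 17, 1, 5), (14, Omega, 17, 1, 8), (25, Argo, 22, 7, 10), (25, Argo, 22, 7, 11), (25, Argo, 22, 7, 2), (25, Argo, 22, 7, 20), (25, Argo, 22, 7, 39), (34, Zephyr, 27, 1, 31), (34, Zephyr, 27, 1, 5), (34, Zephyr, 27, 1, 8), (38, Nova, 18, 7, 10), (38, Nova, 18, 7, 11), (38, Nova, 18, 7, 2), (38, Nova, 18, 7, 20), (38, Nova, 18, 7, 39), (9, Beta, 18, 7, 10), (9, Beta, 18, 7, 11), (9, Beta, 18, 7, 2), (9, Beta, 18, 7, 20), (9, Beta, 18, 7, 39)}.
Selection pname = Argo: {(25, Argo, 22, 7, 10), (25, Argo, 22, 7, 11), (25, Argo, 22, 7, 2), (25, Argo, 22, 7, 20), (25, Argo, 22, 7, 39)}
π_{pid, sid} gives {(22, 10), (22, 11), (22, 2), (22, 20), (22, 39)}.

{(22, 10), (22, 11), (22, 2), (22, 20), (22, 39)}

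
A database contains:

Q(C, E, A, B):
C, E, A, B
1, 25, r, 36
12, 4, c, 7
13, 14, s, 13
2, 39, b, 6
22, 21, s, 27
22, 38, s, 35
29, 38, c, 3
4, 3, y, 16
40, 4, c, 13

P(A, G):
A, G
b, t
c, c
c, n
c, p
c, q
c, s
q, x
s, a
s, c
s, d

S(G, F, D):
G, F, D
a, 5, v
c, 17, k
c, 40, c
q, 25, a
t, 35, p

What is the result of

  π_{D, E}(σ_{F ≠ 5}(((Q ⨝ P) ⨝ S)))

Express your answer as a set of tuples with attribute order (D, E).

Q ⋈ P (natural join on A): {(12, 4, c, 7, c), (12, 4, c, 7, n), (12, 4, c, 7, p), (12, 4, c, 7, q), (12, 4, c, 7, s), (13, 14, s, 13, a), (13, 14, s, 13, c), (13, 14, s, 13, d), (2, 39, b, 6, t), (22, 21, s, 27, a), (22, 21, s, 27, c), (22, 21, s, 27, d), (22, 38, s, 35, a), (22, 38, s, 35, c), (22, 38, s, 35, d), (29, 38, c, 3, c), (29, 38, c, 3, n), (29, 38, c, 3, p), (29, 38, c, 3, q), (29, 38, c, 3, s), (40, 4, c, 13, c), (40, 4, c, 13, n), (40, 4, c, 13, p), (40, 4, c, 13, q), (40, 4, c, 13, s)}
(Q ⨝ P) ⋈ S (natural join on G): {(12, 4, c, 7, c, 17, k), (12, 4, c, 7, c, 40, c), (12, 4, c, 7, q, 25, a), (13, 14, s, 13, a, 5, v), (13, 14, s, 13, c, 17, k), (13, 14, s, 13, c, 40, c), (2, 39, b, 6, t, 35, p), (22, 21, s, 27, a, 5, v), (22, 21, s, 27, c, 17, k), (22, 21, s, 27, c, 40, c), (22, 38, s, 35, a, 5, v), (22, 38, s, 35, c, 17, k), (22, 38, s, 35, c, 40, c), (29, 38, c, 3, c, 17, k), (29, 38, c, 3, c, 40, c), (29, 38, c, 3, q, 25, a), (40, 4, c, 13, c, 17, k), (40, 4, c, 13, c, 40, c), (40, 4, c, 13, q, 25, a)}
Filtering on F ≠ 5 leaves {(12, 4, c, 7, c, 17, k), (12, 4, c, 7, c, 40, c), (12, 4, c, 7, q, 25, a), (13, 14, s, 13, c, 17, k), (13, 14, s, 13, c, 40, c), (2, 39, b, 6, t, 35, p), (22, 21, s, 27, c, 17, k), (22, 21, s, 27, c, 40, c), (22, 38, s, 35, c, 17, k), (22, 38, s, 35, c, 40, c), (29, 38, c, 3, c, 17, k), (29, 38, c, 3, c, 40, c), (29, 38, c, 3, q, 25, a), (40, 4, c, 13, c, 17, k), (40, 4, c, 13, c, 40, c), (40, 4, c, 13, q, 25, a)}.
Projecting to D, E (5 duplicate(s) eliminated): {(a, 38), (a, 4), (c, 14), (c, 21), (c, 38), (c, 4), (k, 14), (k, 21), (k, 38), (k, 4), (p, 39)}

{(a, 38), (a, 4), (c, 14), (c, 21), (c, 38), (c, 4), (k, 14), (k, 21), (k, 38), (k, 4), (p, 39)}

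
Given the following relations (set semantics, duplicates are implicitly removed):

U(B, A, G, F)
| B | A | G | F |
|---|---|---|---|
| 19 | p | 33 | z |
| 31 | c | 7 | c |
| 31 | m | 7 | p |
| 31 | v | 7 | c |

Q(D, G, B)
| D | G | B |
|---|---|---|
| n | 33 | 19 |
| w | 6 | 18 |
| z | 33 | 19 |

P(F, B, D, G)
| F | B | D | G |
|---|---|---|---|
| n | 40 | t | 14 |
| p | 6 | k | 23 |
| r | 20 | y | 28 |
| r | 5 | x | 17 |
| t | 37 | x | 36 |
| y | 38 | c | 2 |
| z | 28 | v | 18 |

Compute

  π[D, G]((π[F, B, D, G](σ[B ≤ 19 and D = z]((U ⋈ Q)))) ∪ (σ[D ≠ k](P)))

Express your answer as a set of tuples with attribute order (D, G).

{(c, 2), (t, 14), (v, 18), (x, 17), (x, 36), (y, 28), (z, 33)}

U ⋈ Q (natural join on B, G): {(19, p, 33, z, n), (19, p, 33, z, z)}
Filtering on B ≤ 19 and D = z leaves {(19, p, 33, z, z)}.
Keep only column(s) F, B, D, G: {(z, 19, z, 33)}
Filtering on D ≠ k leaves {(n, 40, t, 14), (r, 20, y, 28), (r, 5, x, 17), (t, 37, x, 36), (y, 38, c, 2), (z, 28, v, 18)}.
Taking the union: {(n, 40, t, 14), (r, 20, y, 28), (r, 5, x, 17), (t, 37, x, 36), (y, 38, c, 2), (z, 19, z, 33), (z, 28, v, 18)}
Keep only column(s) D, G: {(c, 2), (t, 14), (v, 18), (x, 17), (x, 36), (y, 28), (z, 33)}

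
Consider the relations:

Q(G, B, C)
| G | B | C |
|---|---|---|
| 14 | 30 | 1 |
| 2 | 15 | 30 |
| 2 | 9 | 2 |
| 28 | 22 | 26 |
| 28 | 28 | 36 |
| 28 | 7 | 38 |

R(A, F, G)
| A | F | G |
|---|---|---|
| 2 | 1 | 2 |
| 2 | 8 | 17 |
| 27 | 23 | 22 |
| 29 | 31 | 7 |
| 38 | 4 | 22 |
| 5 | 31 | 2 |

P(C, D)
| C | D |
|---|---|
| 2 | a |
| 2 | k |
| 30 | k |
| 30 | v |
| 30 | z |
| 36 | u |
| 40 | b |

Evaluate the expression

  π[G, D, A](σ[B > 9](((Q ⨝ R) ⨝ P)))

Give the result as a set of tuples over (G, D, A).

{(2, k, 2), (2, k, 5), (2, v, 2), (2, v, 5), (2, z, 2), (2, z, 5)}

Q ⋈ R (natural join on G): {(2, 15, 30, 2, 1), (2, 15, 30, 5, 31), (2, 9, 2, 2, 1), (2, 9, 2, 5, 31)}
(Q ⨝ R) ⋈ P (natural join on C): {(2, 15, 30, 2, 1, k), (2, 15, 30, 2, 1, v), (2, 15, 30, 2, 1, z), (2, 15, 30, 5, 31, k), (2, 15, 30, 5, 31, v), (2, 15, 30, 5, 31, z), (2, 9, 2, 2, 1, a), (2, 9, 2, 2, 1, k), (2, 9, 2, 5, 31, a), (2, 9, 2, 5, 31, k)}
Selection B > 9: {(2, 15, 30, 2, 1, k), (2, 15, 30, 2, 1, v), (2, 15, 30, 2, 1, z), (2, 15, 30, 5, 31, k), (2, 15, 30, 5, 31, v), (2, 15, 30, 5, 31, z)}
Keep only column(s) G, D, A: {(2, k, 2), (2, k, 5), (2, v, 2), (2, v, 5), (2, z, 2), (2, z, 5)}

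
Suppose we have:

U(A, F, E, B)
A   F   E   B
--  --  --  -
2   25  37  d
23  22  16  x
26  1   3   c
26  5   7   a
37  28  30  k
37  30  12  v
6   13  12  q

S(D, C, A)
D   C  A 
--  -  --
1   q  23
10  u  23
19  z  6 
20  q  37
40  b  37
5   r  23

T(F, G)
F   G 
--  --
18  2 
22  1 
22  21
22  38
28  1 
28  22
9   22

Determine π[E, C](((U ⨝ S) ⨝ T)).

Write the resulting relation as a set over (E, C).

Natural join on A: {(23, 22, 16, x, 1, q), (23, 22, 16, x, 10, u), (23, 22, 16, x, 5, r), (37, 28, 30, k, 20, q), (37, 28, 30, k, 40, b), (37, 30, 12, v, 20, q), (37, 30, 12, v, 40, b), (6, 13, 12, q, 19, z)}
Natural join on F: {(23, 22, 16, x, 1, q, 1), (23, 22, 16, x, 1, q, 21), (23, 22, 16, x, 1, q, 38), (23, 22, 16, x, 10, u, 1), (23, 22, 16, x, 10, u, 21), (23, 22, 16, x, 10, u, 38), (23, 22, 16, x, 5, r, 1), (23, 22, 16, x, 5, r, 21), (23, 22, 16, x, 5, r, 38), (37, 28, 30, k, 20, q, 1), (37, 28, 30, k, 20, q, 22), (37, 28, 30, k, 40, b, 1), (37, 28, 30, k, 40, b, 22)}
Projecting to E, C (8 duplicate(s) eliminated): {(16, q), (16, r), (16, u), (30, b), (30, q)}

{(16, q), (16, r), (16, u), (30, b), (30, q)}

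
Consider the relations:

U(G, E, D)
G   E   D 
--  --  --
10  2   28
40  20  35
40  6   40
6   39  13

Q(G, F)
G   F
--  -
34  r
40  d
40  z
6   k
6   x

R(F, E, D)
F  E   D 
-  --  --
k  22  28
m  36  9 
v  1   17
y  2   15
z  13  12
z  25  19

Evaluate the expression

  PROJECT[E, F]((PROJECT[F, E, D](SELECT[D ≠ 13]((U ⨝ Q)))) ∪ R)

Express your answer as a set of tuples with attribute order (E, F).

U ⋈ Q (natural join on G): {(40, 20, 35, d), (40, 20, 35, z), (40, 6, 40, d), (40, 6, 40, z), (6, 39, 13, k), (6, 39, 13, x)}
Apply σ_{D ≠ 13}; surviving tuples: {(40, 20, 35, d), (40, 20, 35, z), (40, 6, 40, d), (40, 6, 40, z)}
π_{F, E, D} gives {(d, 20, 35), (d, 6, 40), (z, 20, 35), (z, 6, 40)}.
Union: {(d, 20, 35), (d, 6, 40), (z, 20, 35), (z, 6, 40)} with {(k, 22, 28), (m, 36, 9), (v, 1, 17), (y, 2, 15), (z, 13, 12), (z, 25, 19)} → {(d, 20, 35), (d, 6, 40), (k, 22, 28), (m, 36, 9), (v, 1, 17), (y, 2, 15), (z, 13, 12), (z, 20, 35), (z, 25, 19), (z, 6, 40)}
π_{E, F} gives {(1, v), (13, z), (2, y), (20, d), (20, z), (22, k), (25, z), (36, m), (6, d), (6, z)}.

{(1, v), (13, z), (2, y), (20, d), (20, z), (22, k), (25, z), (36, m), (6, d), (6, z)}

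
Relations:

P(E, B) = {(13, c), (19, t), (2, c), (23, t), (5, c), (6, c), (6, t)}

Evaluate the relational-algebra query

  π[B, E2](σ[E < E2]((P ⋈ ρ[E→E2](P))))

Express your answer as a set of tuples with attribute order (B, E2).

{(c, 13), (c, 5), (c, 6), (t, 19), (t, 23)}

ρ[E→E2]: schema becomes (E2, B); tuples unchanged.
Joining P and ρ[E→E2](P) on B yields {(13, c, 13), (13, c, 2), (13, c, 5), (13, c, 6), (19, t, 19), (19, t, 23), (19, t, 6), (2, c, 13), (2, c, 2), (2, c, 5), (2, c, 6), (23, t, 19), (23, t, 23), (23, t, 6), (5, c, 13), (5, c, 2), (5, c, 5), (5, c, 6), (6, c, 13), (6, c, 2), (6, c, 5), (6, c, 6), (6, t, 19), (6, t, 23), (6, t, 6)}.
σ[E < E2]: keep tuples satisfying E < E2 → {(19, t, 23), (2, c, 13), (2, c, 5), (2, c, 6), (5, c, 13), (5, c, 6), (6, c, 13), (6, t, 19), (6, t, 23)}
π[B, E2]: project onto (B, E2) (4 duplicate(s) eliminated) → {(c, 13), (c, 5), (c, 6), (t, 19), (t, 23)}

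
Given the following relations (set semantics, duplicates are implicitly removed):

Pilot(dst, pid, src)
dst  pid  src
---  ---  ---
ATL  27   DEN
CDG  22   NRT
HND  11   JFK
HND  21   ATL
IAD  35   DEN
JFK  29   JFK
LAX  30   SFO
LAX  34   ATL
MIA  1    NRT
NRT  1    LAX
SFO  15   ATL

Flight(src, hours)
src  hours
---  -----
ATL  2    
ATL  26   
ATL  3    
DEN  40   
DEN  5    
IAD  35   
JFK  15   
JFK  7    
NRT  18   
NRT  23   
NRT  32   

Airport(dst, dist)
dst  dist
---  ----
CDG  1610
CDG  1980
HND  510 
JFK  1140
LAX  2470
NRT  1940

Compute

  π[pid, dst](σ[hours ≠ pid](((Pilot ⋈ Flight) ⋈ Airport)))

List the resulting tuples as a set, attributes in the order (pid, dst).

Natural join on src: {(ATL, 27, DEN, 40), (ATL, 27, DEN, 5), (CDG, 22, NRT, 18), (CDG, 22, NRT, 23), (CDG, 22, NRT, 32), (HND, 11, JFK, 15), (HND, 11, JFK, 7), (HND, 21, ATL, 2), (HND, 21, ATL, 26), (HND, 21, ATL, 3), (IAD, 35, DEN, 40), (IAD, 35, DEN, 5), (JFK, 29, JFK, 15), (JFK, 29, JFK, 7), (LAX, 34, ATL, 2), (LAX, 34, ATL, 26), (LAX, 34, ATL, 3), (MIA, 1, NRT, 18), (MIA, 1, NRT, 23), (MIA, 1, NRT, 32), (SFO, 15, ATL, 2), (SFO, 15, ATL, 26), (SFO, 15, ATL, 3)}
Natural join on dst: {(CDG, 22, NRT, 18, 1610), (CDG, 22, NRT, 18, 1980), (CDG, 22, NRT, 23, 1610), (CDG, 22, NRT, 23, 1980), (CDG, 22, NRT, 32, 1610), (CDG, 22, NRT, 32, 1980), (HND, 11, JFK, 15, 510), (HND, 11, JFK, 7, 510), (HND, 21, ATL, 2, 510), (HND, 21, ATL, 26, 510), (HND, 21, ATL, 3, 510), (JFK, 29, JFK, 15, 1140), (JFK, 29, JFK, 7, 1140), (LAX, 34, ATL, 2, 2470), (LAX, 34, ATL, 26, 2470), (LAX, 34, ATL, 3, 2470)}
σ[hours ≠ pid]: keep tuples satisfying hours ≠ pid → {(CDG, 22, NRT, 18, 1610), (CDG, 22, NRT, 18, 1980), (CDG, 22, NRT, 23, 1610), (CDG, 22, NRT, 23, 1980), (CDG, 22, NRT, 32, 1610), (CDG, 22, NRT, 32, 1980), (HND, 11, JFK, 15, 510), (HND, 11, JFK, 7, 510), (HND, 21, ATL, 2, 510), (HND, 21, ATL, 26, 510), (HND, 21, ATL, 3, 510), (JFK, 29, JFK, 15, 1140), (JFK, 29, JFK, 7, 1140), (LAX, 34, ATL, 2, 2470), (LAX, 34, ATL, 26, 2470), (LAX, 34, ATL, 3, 2470)}
π[pid, dst]: project onto (pid, dst) (11 duplicate(s) eliminated) → {(11, HND), (21, HND), (22, CDG), (29, JFK), (34, LAX)}

{(11, HND), (21, HND), (22, CDG), (29, JFK), (34, LAX)}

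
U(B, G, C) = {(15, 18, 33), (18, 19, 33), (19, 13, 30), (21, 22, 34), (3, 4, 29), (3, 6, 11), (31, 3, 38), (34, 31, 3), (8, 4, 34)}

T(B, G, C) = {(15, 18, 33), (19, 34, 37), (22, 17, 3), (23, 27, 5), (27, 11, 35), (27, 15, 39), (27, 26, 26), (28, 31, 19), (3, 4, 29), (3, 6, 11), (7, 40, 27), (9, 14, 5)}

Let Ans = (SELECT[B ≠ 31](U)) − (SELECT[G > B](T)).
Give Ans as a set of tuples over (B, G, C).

Selection B ≠ 31: {(15, 18, 33), (18, 19, 33), (19, 13, 30), (21, 22, 34), (3, 4, 29), (3, 6, 11), (34, 31, 3), (8, 4, 34)}
Selection G > B: {(15, 18, 33), (19, 34, 37), (23, 27, 5), (28, 31, 19), (3, 4, 29), (3, 6, 11), (7, 40, 27), (9, 14, 5)}
Set difference of the two operands is {(18, 19, 33), (19, 13, 30), (21, 22, 34), (34, 31, 3), (8, 4, 34)}.

{(18, 19, 33), (19, 13, 30), (21, 22, 34), (34, 31, 3), (8, 4, 34)}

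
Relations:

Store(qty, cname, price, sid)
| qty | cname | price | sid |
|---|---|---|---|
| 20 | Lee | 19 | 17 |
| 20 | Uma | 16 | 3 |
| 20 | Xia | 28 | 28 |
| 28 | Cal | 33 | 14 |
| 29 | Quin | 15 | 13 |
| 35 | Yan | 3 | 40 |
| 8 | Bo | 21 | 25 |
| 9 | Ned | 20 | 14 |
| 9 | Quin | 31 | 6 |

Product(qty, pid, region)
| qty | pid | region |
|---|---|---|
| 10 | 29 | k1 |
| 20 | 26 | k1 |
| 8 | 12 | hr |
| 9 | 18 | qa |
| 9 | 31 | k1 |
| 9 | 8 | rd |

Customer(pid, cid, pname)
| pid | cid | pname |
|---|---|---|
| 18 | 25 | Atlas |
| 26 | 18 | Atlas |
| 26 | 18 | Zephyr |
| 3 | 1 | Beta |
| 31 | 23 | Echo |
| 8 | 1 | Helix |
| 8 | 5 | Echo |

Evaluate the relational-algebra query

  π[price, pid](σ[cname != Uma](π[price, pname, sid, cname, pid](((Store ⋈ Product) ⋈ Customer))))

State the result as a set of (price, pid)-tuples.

{(19, 26), (20, 18), (20, 31), (20, 8), (28, 26), (31, 18), (31, 31), (31, 8)}

Joining Store and Product on qty yields {(20, Lee, 19, 17, 26, k1), (20, Uma, 16, 3, 26, k1), (20, Xia, 28, 28, 26, k1), (8, Bo, 21, 25, 12, hr), (9, Ned, 20, 14, 18, qa), (9, Ned, 20, 14, 31, k1), (9, Ned, 20, 14, 8, rd), (9, Quin, 31, 6, 18, qa), (9, Quin, 31, 6, 31, k1), (9, Quin, 31, 6, 8, rd)}.
Joining (Store ⋈ Product) and Customer on pid yields {(20, Lee, 19, 17, 26, k1, 18, Atlas), (20, Lee, 19, 17, 26, k1, 18, Zephyr), (20, Uma, 16, 3, 26, k1, 18, Atlas), (20, Uma, 16, 3, 26, k1, 18, Zephyr), (20, Xia, 28, 28, 26, k1, 18, Atlas), (20, Xia, 28, 28, 26, k1, 18, Zephyr), (9, Ned, 20, 14, 18, qa, 25, Atlas), (9, Ned, 20, 14, 31, k1, 23, Echo), (9, Ned, 20, 14, 8, rd, 1, Helix), (9, Ned, 20, 14, 8, rd, 5, Echo), (9, Quin, 31, 6, 18, qa, 25, Atlas), (9, Quin, 31, 6, 31, k1, 23, Echo), (9, Quin, 31, 6, 8, rd, 1, Helix), (9, Quin, 31, 6, 8, rd, 5, Echo)}.
π[price, pname, sid, cname, pid]: project onto (price, pname, sid, cname, pid) → {(16, Atlas, 3, Uma, 26), (16, Zephyr, 3, Uma, 26), (19, Atlas, 17, Lee, 26), (19, Zephyr, 17, Lee, 26), (20, Atlas, 14, Ned, 18), (20, Echo, 14, Ned, 31), (20, Echo, 14, Ned, 8), (20, Helix, 14, Ned, 8), (28, Atlas, 28, Xia, 26), (28, Zephyr, 28, Xia, 26), (31, Atlas, 6, Quin, 18), (31, Echo, 6, Quin, 31), (31, Echo, 6, Quin, 8), (31, Helix, 6, Quin, 8)}
Apply σ_{cname != Uma}; surviving tuples: {(19, Atlas, 17, Lee, 26), (19, Zephyr, 17, Lee, 26), (20, Atlas, 14, Ned, 18), (20, Echo, 14, Ned, 31), (20, Echo, 14, Ned, 8), (20, Helix, 14, Ned, 8), (28, Atlas, 28, Xia, 26), (28, Zephyr, 28, Xia, 26), (31, Atlas, 6, Quin, 18), (31, Echo, 6, Quin, 31), (31, Echo, 6, Quin, 8), (31, Helix, 6, Quin, 8)}
π[price, pid]: project onto (price, pid) (4 duplicate(s) eliminated) → {(19, 26), (20, 18), (20, 31), (20, 8), (28, 26), (31, 18), (31, 31), (31, 8)}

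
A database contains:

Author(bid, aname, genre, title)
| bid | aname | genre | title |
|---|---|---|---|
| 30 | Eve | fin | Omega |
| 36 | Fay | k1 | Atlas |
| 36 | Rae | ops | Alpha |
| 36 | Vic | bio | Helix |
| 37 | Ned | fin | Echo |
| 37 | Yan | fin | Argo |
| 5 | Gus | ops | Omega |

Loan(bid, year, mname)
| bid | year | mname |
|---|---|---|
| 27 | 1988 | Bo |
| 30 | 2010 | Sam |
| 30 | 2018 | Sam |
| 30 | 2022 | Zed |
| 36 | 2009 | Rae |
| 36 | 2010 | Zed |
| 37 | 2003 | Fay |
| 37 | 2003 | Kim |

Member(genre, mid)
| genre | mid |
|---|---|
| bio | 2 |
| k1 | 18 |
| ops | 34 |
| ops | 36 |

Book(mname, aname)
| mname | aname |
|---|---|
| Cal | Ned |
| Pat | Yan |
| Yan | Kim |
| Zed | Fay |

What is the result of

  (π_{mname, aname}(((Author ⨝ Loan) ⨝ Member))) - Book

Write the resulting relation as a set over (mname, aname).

Author ⋈ Loan (natural join on bid): {(30, Eve, fin, Omega, 2010, Sam), (30, Eve, fin, Omega, 2018, Sam), (30, Eve, fin, Omega, 2022, Zed), (36, Fay, k1, Atlas, 2009, Rae), (36, Fay, k1, Atlas, 2010, Zed), (36, Rae, ops, Alpha, 2009, Rae), (36, Rae, ops, Alpha, 2010, Zed), (36, Vic, bio, Helix, 2009, Rae), (36, Vic, bio, Helix, 2010, Zed), (37, Ned, fin, Echo, 2003, Fay), (37, Ned, fin, Echo, 2003, Kim), (37, Yan, fin, Argo, 2003, Fay), (37, Yan, fin, Argo, 2003, Kim)}
(Author ⨝ Loan) ⋈ Member (natural join on genre): {(36, Fay, k1, Atlas, 2009, Rae, 18), (36, Fay, k1, Atlas, 2010, Zed, 18), (36, Rae, ops, Alpha, 2009, Rae, 34), (36, Rae, ops, Alpha, 2009, Rae, 36), (36, Rae, ops, Alpha, 2010, Zed, 34), (36, Rae, ops, Alpha, 2010, Zed, 36), (36, Vic, bio, Helix, 2009, Rae, 2), (36, Vic, bio, Helix, 2010, Zed, 2)}
π_{mname, aname} gives {(Rae, Fay), (Rae, Rae), (Rae, Vic), (Zed, Fay), (Zed, Rae), (Zed, Vic)} (2 duplicate(s) eliminated).
Set difference of the two operands is {(Rae, Fay), (Rae, Rae), (Rae, Vic), (Zed, Rae), (Zed, Vic)}.

{(Rae, Fay), (Rae, Rae), (Rae, Vic), (Zed, Rae), (Zed, Vic)}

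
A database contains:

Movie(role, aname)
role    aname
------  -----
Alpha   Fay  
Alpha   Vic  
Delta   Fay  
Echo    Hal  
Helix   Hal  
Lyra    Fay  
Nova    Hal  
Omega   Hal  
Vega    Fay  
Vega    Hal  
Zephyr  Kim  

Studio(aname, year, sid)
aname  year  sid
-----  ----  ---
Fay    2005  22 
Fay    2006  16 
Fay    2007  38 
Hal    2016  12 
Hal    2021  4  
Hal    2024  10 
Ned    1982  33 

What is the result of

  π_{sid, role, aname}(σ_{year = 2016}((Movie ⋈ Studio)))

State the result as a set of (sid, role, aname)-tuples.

{(12, Echo, Hal), (12, Helix, Hal), (12, Nova, Hal), (12, Omega, Hal), (12, Vega, Hal)}

Movie ⋈ Studio (natural join on aname): {(Alpha, Fay, 2005, 22), (Alpha, Fay, 2006, 16), (Alpha, Fay, 2007, 38), (Delta, Fay, 2005, 22), (Delta, Fay, 2006, 16), (Delta, Fay, 2007, 38), (Echo, Hal, 2016, 12), (Echo, Hal, 2021, 4), (Echo, Hal, 2024, 10), (Helix, Hal, 2016, 12), (Helix, Hal, 2021, 4), (Helix, Hal, 2024, 10), (Lyra, Fay, 2005, 22), (Lyra, Fay, 2006, 16), (Lyra, Fay, 2007, 38), (Nova, Hal, 2016, 12), (Nova, Hal, 2021, 4), (Nova, Hal, 2024, 10), (Omega, Hal, 2016, 12), (Omega, Hal, 2021, 4), (Omega, Hal, 2024, 10), (Vega, Fay, 2005, 22), (Vega, Fay, 2006, 16), (Vega, Fay, 2007, 38), (Vega, Hal, 2016, 12), (Vega, Hal, 2021, 4), (Vega, Hal, 2024, 10)}
Filtering on year = 2016 leaves {(Echo, Hal, 2016, 12), (Helix, Hal, 2016, 12), (Nova, Hal, 2016, 12), (Omega, Hal, 2016, 12), (Vega, Hal, 2016, 12)}.
π[sid, role, aname]: project onto (sid, role, aname) → {(12, Echo, Hal), (12, Helix, Hal), (12, Nova, Hal), (12, Omega, Hal), (12, Vega, Hal)}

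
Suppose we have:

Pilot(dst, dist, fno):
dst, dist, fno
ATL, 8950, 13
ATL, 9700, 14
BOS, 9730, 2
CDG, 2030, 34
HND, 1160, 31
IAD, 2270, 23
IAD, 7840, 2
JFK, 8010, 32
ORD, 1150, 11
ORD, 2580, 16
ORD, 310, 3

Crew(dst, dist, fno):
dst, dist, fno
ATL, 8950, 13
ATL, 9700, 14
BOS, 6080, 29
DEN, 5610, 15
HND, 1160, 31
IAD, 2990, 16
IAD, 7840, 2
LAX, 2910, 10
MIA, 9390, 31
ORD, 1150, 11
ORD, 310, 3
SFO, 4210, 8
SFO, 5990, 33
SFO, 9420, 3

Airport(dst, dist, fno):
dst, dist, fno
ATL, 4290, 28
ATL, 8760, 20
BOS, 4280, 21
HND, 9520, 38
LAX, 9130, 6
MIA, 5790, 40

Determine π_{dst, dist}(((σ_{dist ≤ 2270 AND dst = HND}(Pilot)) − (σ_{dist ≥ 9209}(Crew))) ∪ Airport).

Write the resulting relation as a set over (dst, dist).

Filtering on dist ≤ 2270 AND dst = HND leaves {(HND, 1160, 31)}.
Filtering on dist ≥ 9209 leaves {(ATL, 9700, 14), (MIA, 9390, 31), (SFO, 9420, 3)}.
Difference: {(HND, 1160, 31)} with {(ATL, 9700, 14), (MIA, 9390, 31), (SFO, 9420, 3)} → {(HND, 1160, 31)}
Union: {(HND, 1160, 31)} with {(ATL, 4290, 28), (ATL, 8760, 20), (BOS, 4280, 21), (HND, 9520, 38), (LAX, 9130, 6), (MIA, 5790, 40)} → {(ATL, 4290, 28), (ATL, 8760, 20), (BOS, 4280, 21), (HND, 1160, 31), (HND, 9520, 38), (LAX, 9130, 6), (MIA, 5790, 40)}
Projecting to dst, dist: {(ATL, 4290), (ATL, 8760), (BOS, 4280), (HND, 1160), (HND, 9520), (LAX, 9130), (MIA, 5790)}

{(ATL, 4290), (ATL, 8760), (BOS, 4280), (HND, 1160), (HND, 9520), (LAX, 9130), (MIA, 5790)}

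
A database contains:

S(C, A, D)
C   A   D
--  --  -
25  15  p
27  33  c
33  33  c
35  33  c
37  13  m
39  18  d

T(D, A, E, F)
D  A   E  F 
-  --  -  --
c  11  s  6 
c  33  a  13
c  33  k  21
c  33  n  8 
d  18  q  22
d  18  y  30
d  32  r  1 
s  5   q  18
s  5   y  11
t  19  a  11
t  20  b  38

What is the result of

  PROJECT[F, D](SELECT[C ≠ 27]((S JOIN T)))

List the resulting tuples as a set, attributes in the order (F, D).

{(13, c), (21, c), (22, d), (30, d), (8, c)}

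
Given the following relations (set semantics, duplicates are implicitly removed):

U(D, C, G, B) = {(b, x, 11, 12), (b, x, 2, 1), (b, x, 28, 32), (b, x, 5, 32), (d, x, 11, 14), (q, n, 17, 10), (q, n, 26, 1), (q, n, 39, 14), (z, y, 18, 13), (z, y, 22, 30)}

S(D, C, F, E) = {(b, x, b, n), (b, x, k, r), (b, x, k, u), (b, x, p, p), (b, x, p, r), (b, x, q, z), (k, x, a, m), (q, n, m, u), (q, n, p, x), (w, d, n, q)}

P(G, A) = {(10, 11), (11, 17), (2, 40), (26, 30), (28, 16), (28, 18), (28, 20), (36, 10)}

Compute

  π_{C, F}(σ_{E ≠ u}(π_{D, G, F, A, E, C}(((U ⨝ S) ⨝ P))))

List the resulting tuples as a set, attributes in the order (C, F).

Natural join on D, C: {(b, x, 11, 12, b, n), (b, x, 11, 12, k, r), (b, x, 11, 12, k, u), (b, x, 11, 12, p, p), (b, x, 11, 12, p, r), (b, x, 11, 12, q, z), (b, x, 2, 1, b, n), (b, x, 2, 1, k, r), (b, x, 2, 1, k, u), (b, x, 2, 1, p, p), (b, x, 2, 1, p, r), (b, x, 2, 1, q, z), (b, x, 28, 32, b, n), (b, x, 28, 32, k, r), (b, x, 28, 32, k, u), (b, x, 28, 32, p, p), (b, x, 28, 32, p, r), (b, x, 28, 32, q, z), (b, x, 5, 32, b, n), (b, x, 5, 32, k, r), (b, x, 5, 32, k, u), (b, x, 5, 32, p, p), (b, x, 5, 32, p, r), (b, x, 5, 32, q, z), (q, n, 17, 10, m, u), (q, n, 17, 10, p, x), (q, n, 26, 1, m, u), (q, n, 26, 1, p, x), (q, n, 39, 14, m, u), (q, n, 39, 14, p, x)}
Natural join on G: {(b, x, 11, 12, b, n, 17), (b, x, 11, 12, k, r, 17), (b, x, 11, 12, k, u, 17), (b, x, 11, 12, p, p, 17), (b, x, 11, 12, p, r, 17), (b, x, 11, 12, q, z, 17), (b, x, 2, 1, b, n, 40), (b, x, 2, 1, k, r, 40), (b, x, 2, 1, k, u, 40), (b, x, 2, 1, p, p, 40), (b, x, 2, 1, p, r, 40), (b, x, 2, 1, q, z, 40), (b, x, 28, 32, b, n, 16), (b, x, 28, 32, b, n, 18), (b, x, 28, 32, b, n, 20), (b, x, 28, 32, k, r, 16), (b, x, 28, 32, k, r, 18), (b, x, 28, 32, k, r, 20), (b, x, 28, 32, k, u, 16), (b, x, 28, 32, k, u, 18), (b, x, 28, 32, k, u, 20), (b, x, 28, 32, p, p, 16), (b, x, 28, 32, p, p, 18), (b, x, 28, 32, p, p, 20), (b, x, 28, 32, p, r, 16), (b, x, 28, 32, p, r, 18), (b, x, 28, 32, p, r, 20), (b, x, 28, 32, q, z, 16), (b, x, 28, 32, q, z, 18), (b, x, 28, 32, q, z, 20), (q, n, 26, 1, m, u, 30), (q, n, 26, 1, p, x, 30)}
Projecting to D, G, F, A, E, C: {(b, 11, b, 17, n, x), (b, 11, k, 17, r, x), (b, 11, k, 17, u, x), (b, 11, p, 17, p, x), (b, 11, p, 17, r, x), (b, 11, q, 17, z, x), (b, 2, b, 40, n, x), (b, 2, k, 40, r, x), (b, 2, k, 40, u, x), (b, 2, p, 40, p, x), (b, 2, p, 40, r, x), (b, 2, q, 40, z, x), (b, 28, b, 16, n, x), (b, 28, b, 18, n, x), (b, 28, b, 20, n, x), (b, 28, k, 16, r, x), (b, 28, k, 16, u, x), (b, 28, k, 18, r, x), (b, 28, k, 18, u, x), (b, 28, k, 20, r, x), (b, 28, k, 20, u, x), (b, 28, p, 16, p, x), (b, 28, p, 16, r, x), (b, 28, p, 18, p, x), (b, 28, p, 18, r, x), (b, 28, p, 20, p, x), (b, 28, p, 20, r, x), (b, 28, q, 16, z, x), (b, 28, q, 18, z, x), (b, 28, q, 20, z, x), (q, 26, m, 30, u, n), (q, 26, p, 30, x, n)}
Filtering on E ≠ u leaves {(b, 11, b, 17, n, x), (b, 11, k, 17, r, x), (b, 11, p, 17, p, x), (b, 11, p, 17, r, x), (b, 11, q, 17, z, x), (b, 2, b, 40, n, x), (b, 2, k, 40, r, x), (b, 2, p, 40, p, x), (b, 2, p, 40, r, x), (b, 2, q, 40, z, x), (b, 28, b, 16, n, x), (b, 28, b, 18, n, x), (b, 28, b, 20, n, x), (b, 28, k, 16, r, x), (b, 28, k, 18, r, x), (b, 28, k, 20, r, x), (b, 28, p, 16, p, x), (b, 28, p, 16, r, x), (b, 28, p, 18, p, x), (b, 28, p, 18, r, x), (b, 28, p, 20, p, x), (b, 28, p, 20, r, x), (b, 28, q, 16, z, x), (b, 28, q, 18, z, x), (b, 28, q, 20, z, x), (q, 26, p, 30, x, n)}.
Projecting to C, F (21 duplicate(s) eliminated): {(n, p), (x, b), (x, k), (x, p), (x, q)}

{(n, p), (x, b), (x, k), (x, p), (x, q)}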